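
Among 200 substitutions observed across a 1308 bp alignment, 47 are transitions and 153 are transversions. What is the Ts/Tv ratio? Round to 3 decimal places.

0.307

R = 47/153 = 0.307189… ≈ 0.307 (to 3 d.p.).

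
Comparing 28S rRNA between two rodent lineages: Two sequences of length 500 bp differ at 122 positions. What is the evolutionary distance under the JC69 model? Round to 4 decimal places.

0.2952

p = 122/500 = 0.244.
d = −(3/4) ln(1 − 4p/3) = −0.75 ln(1 − 0.325333) = −0.75 ln(0.674667)
  = −0.75 × (-0.393536) = 0.295152 substitutions/site.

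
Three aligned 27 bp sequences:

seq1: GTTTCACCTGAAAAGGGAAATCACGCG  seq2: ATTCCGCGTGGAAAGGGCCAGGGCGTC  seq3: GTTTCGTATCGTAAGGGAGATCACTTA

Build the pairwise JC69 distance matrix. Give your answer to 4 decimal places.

seq1–seq2: 12/27 sites differ → p ≈ 0.444444, d = −0.75 ln(1 − 0.592592) = 0.673455 ≈ 0.6735.
seq1–seq3: 10/27 sites differ → p ≈ 0.37037, d = −0.75 ln(1 − 0.493827) = 0.510658 ≈ 0.5107.
seq2–seq3: 13/27 sites differ → p ≈ 0.481481, d = −0.75 ln(1 − 0.641975) = 0.770364 ≈ 0.7704.

d(seq1,seq2) = 0.6735, d(seq1,seq3) = 0.5107, d(seq2,seq3) = 0.7704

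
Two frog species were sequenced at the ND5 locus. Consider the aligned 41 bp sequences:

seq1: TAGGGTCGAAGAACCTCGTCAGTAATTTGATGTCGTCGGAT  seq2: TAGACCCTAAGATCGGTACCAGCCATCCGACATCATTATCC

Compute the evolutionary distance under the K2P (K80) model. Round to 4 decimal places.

Of 41 sites, 14 differences are transitions and 8 are transversions, so P = 14/41 ≈ 0.341463 and Q = 8/41 ≈ 0.195122.
Under the Kimura two-parameter model, d = −½ ln(1 − 2P − Q) − ¼ ln(1 − 2Q).
1 − 2P − Q = 0.121952, giving −½ ln(0.121952) = 1.052064.
1 − 2Q = 0.609756, giving −¼ ln(0.609756) = 0.123674.
d = 1.052064 + 0.123674 = 1.175738.

1.1757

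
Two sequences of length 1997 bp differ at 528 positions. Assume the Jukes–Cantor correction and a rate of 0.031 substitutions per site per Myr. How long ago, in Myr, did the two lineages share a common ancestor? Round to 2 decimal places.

5.26

p = 528/1997 ≈ 0.264397.
d = −(3/4) ln(1 − 4p/3) = −0.75 ln(1 − 0.352529) = −0.75 ln(0.647471)
  = −0.75 × (-0.434681) = 0.326011 substitutions/site.
Under a molecular clock d = 2μt, so t = d/(2μ) = 0.326011 / (2 × 0.031) = 5.26 Myr.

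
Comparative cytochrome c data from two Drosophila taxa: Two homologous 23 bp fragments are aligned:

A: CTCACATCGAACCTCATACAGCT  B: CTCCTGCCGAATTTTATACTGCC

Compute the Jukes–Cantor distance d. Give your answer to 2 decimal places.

The sequences differ at 9 of 23 sites (4, 5, 6, 7, 12, 13, 15, 20, 23), so p = 9/23 ≈ 0.391304.
d = −(3/4) ln(1 − 4p/3) = −0.75 ln(1 − 0.521739) = −0.75 ln(0.478261)
  = −0.75 × (-0.737599) = 0.553199 substitutions/site.

0.55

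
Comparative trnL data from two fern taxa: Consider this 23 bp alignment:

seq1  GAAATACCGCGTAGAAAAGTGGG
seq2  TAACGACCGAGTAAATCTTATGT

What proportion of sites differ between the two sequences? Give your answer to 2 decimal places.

The sequences differ at 12 of 23 positions.
p = 12/23 = 0.521739… ≈ 0.52 (to 2 d.p.).

0.52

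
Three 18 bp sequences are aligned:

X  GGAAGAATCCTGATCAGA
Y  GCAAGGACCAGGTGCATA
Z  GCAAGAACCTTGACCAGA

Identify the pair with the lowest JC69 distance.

X–Y: 8/18 differ, p = 0.444, d = 0.673.
X–Z: 4/18 differ, p = 0.222, d = 0.264.
Y–Z: 6/18 differ, p = 0.333, d = 0.441.
The smallest distance is between X and Z.

X and Z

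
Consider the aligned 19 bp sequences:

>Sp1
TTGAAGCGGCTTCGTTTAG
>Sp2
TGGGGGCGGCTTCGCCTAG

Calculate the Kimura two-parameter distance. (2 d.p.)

Of 19 sites, 4 differences are transitions and 1 are transversions, so P = 4/19 ≈ 0.210526 and Q = 1/19 ≈ 0.052632.
Under the Kimura two-parameter model, d = −½ ln(1 − 2P − Q) − ¼ ln(1 − 2Q).
1 − 2P − Q = 0.526316, giving −½ ln(0.526316) = 0.320927.
1 − 2Q = 0.894736, giving −¼ ln(0.894736) = 0.027807.
d = 0.320927 + 0.027807 = 0.348734.

0.35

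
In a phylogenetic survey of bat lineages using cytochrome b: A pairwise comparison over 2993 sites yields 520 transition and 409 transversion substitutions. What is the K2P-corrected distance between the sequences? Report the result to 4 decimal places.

P = 520/2993 ≈ 0.173739 and Q = 409/2993 ≈ 0.136652.
Under the Kimura two-parameter model, d = −½ ln(1 − 2P − Q) − ¼ ln(1 − 2Q).
1 − 2P − Q = 0.51587, giving −½ ln(0.51587) = 0.330950.
1 − 2Q = 0.726696, giving −¼ ln(0.726696) = 0.079812.
d = 0.330950 + 0.079812 = 0.410762.

0.4108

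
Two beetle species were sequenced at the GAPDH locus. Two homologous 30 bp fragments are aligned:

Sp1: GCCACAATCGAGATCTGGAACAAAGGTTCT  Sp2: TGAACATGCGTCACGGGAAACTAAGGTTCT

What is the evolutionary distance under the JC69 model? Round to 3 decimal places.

0.572

The sequences differ at 12 of 30 sites, so p = 12/30 = 0.4.
d = −(3/4) ln(1 − 4p/3) = −0.75 ln(1 − 0.533333) = −0.75 ln(0.466667)
  = −0.75 × (-0.762139) = 0.571604 substitutions/site.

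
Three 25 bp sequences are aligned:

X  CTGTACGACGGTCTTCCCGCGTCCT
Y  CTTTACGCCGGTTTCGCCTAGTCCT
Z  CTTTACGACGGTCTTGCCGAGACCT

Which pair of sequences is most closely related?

X and Z

X–Y: 7/25 differ, p = 0.280, d = 0.351.
X–Z: 4/25 differ, p = 0.160, d = 0.180.
Y–Z: 5/25 differ, p = 0.200, d = 0.233.
The smallest distance is between X and Z.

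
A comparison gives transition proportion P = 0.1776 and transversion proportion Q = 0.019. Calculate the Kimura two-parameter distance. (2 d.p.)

0.24

Under the Kimura two-parameter model, d = −½ ln(1 − 2P − Q) − ¼ ln(1 − 2Q).
1 − 2P − Q = 0.6258, giving −½ ln(0.6258) = 0.234362.
1 − 2Q = 0.962, giving −¼ ln(0.962) = 0.009685.
d = 0.234362 + 0.009685 = 0.244047.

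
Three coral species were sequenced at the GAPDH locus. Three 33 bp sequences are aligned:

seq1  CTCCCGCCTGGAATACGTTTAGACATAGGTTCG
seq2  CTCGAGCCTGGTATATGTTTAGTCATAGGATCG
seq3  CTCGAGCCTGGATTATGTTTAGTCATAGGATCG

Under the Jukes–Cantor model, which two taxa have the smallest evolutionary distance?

seq2 and seq3

seq1–seq2: 6/33 differ, p = 0.182, d = 0.208.
seq1–seq3: 6/33 differ, p = 0.182, d = 0.208.
seq2–seq3: 2/33 differ, p = 0.061, d = 0.063.
The smallest distance is between seq2 and seq3.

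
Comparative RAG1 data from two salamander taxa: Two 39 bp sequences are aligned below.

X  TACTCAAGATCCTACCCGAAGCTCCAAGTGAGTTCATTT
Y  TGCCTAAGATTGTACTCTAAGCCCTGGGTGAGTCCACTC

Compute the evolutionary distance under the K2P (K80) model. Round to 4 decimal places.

Of 39 sites, 12 differences are transitions and 2 are transversions, so P = 12/39 ≈ 0.307692 and Q = 2/39 ≈ 0.051282.
Under the Kimura two-parameter model, d = −½ ln(1 − 2P − Q) − ¼ ln(1 − 2Q).
1 − 2P − Q = 0.333334, giving −½ ln(0.333334) = 0.549305.
1 − 2Q = 0.897436, giving −¼ ln(0.897436) = 0.027053.
d = 0.549305 + 0.027053 = 0.576358.

0.5764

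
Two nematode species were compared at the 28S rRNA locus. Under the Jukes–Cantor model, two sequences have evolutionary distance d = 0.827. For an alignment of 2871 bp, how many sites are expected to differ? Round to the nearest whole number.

1438

Invert JC69: p = (3/4)(1 − e^(−4d/3)) = 0.75 × (1 − e^(-1.102667)) = 0.75 × (1 − 0.331984) = 0.501012.
Expected differing sites = pL ≈ 0.501012 × 2871 = 1438.405452 ≈ 1438.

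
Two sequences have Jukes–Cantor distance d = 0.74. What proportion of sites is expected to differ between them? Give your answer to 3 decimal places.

0.470

p = (3/4)(1 − e^(−4d/3)) = 0.75 × (1 − e^(-0.986667)) = 0.75 × (1 − 0.372817) = 0.470387.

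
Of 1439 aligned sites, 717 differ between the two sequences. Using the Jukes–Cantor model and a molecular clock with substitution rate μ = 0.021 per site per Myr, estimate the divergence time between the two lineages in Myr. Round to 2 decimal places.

p = 717/1439 ≈ 0.498263.
d = −(3/4) ln(1 − 4p/3) = −0.75 ln(1 − 0.664351) = −0.75 ln(0.335649)
  = −0.75 × (-1.091689) = 0.818767 substitutions/site.
Under a molecular clock d = 2μt, so t = d/(2μ) = 0.818767 / (2 × 0.021) = 19.49 Myr.

19.49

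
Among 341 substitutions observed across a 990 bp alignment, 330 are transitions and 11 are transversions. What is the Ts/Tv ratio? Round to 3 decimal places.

R = 330/11 = 30.000.

30.000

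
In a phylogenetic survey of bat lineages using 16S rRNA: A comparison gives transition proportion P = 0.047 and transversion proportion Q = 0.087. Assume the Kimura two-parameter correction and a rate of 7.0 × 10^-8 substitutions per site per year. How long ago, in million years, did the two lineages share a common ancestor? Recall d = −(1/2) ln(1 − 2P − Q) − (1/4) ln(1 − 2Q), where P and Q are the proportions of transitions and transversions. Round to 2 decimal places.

1.05

Under the Kimura two-parameter model, d = −½ ln(1 − 2P − Q) − ¼ ln(1 − 2Q).
1 − 2P − Q = 0.819, giving −½ ln(0.819) = 0.099836.
1 − 2Q = 0.826, giving −¼ ln(0.826) = 0.047790.
d = 0.099836 + 0.047790 = 0.147626.
Under a molecular clock d = 2μt, so t = d/(2μ) = 0.147626 / (2 × 7.0 × 10^-8) = 1.05 million years.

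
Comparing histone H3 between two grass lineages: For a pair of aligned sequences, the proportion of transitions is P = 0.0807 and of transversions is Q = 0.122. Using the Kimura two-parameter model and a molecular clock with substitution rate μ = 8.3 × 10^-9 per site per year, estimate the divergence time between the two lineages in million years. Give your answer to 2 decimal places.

Under the Kimura two-parameter model, d = −½ ln(1 − 2P − Q) − ¼ ln(1 − 2Q).
1 − 2P − Q = 0.7166, giving −½ ln(0.7166) = 0.166619.
1 − 2Q = 0.756, giving −¼ ln(0.756) = 0.069928.
d = 0.166619 + 0.069928 = 0.236547.
Under a molecular clock d = 2μt, so t = d/(2μ) = 0.236547 / (2 × 8.3 × 10^-9) = 14.25 million years.

14.25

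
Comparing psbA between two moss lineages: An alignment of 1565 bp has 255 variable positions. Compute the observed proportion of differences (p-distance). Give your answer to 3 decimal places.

0.163

p = 255/1565 = 0.162939… ≈ 0.163 (to 3 d.p.).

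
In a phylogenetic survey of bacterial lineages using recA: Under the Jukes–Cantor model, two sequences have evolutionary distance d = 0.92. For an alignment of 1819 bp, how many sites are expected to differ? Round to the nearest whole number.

Invert JC69: p = (3/4)(1 − e^(−4d/3)) = 0.75 × (1 − e^(-1.226667)) = 0.75 × (1 − 0.293268) = 0.530049.
Expected differing sites = pL ≈ 0.530049 × 1819 = 964.159131 ≈ 964.

964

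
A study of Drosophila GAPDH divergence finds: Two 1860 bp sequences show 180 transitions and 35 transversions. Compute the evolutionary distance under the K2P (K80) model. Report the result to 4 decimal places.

0.1290

P = 180/1860 ≈ 0.096774 and Q = 35/1860 ≈ 0.018817.
Under the Kimura two-parameter model, d = −½ ln(1 − 2P − Q) − ¼ ln(1 − 2Q).
1 − 2P − Q = 0.787635, giving −½ ln(0.787635) = 0.119360.
1 − 2Q = 0.962366, giving −¼ ln(0.962366) = 0.009590.
d = 0.119360 + 0.009590 = 0.128950.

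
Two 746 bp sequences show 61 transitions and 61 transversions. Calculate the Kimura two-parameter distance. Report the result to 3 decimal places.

P = 61/746 ≈ 0.081769 and Q = 61/746 ≈ 0.081769.
Under the Kimura two-parameter model, d = −½ ln(1 − 2P − Q) − ¼ ln(1 − 2Q).
1 − 2P − Q = 0.754693, giving −½ ln(0.754693) = 0.140722.
1 − 2Q = 0.836462, giving −¼ ln(0.836462) = 0.044644.
d = 0.140722 + 0.044644 = 0.185366.

0.185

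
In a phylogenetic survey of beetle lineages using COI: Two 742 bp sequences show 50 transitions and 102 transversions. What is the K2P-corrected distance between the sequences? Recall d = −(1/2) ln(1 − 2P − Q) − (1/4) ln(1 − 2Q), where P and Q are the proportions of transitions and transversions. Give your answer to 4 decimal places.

P = 50/742 ≈ 0.067385 and Q = 102/742 ≈ 0.137466.
Under the Kimura two-parameter model, d = −½ ln(1 − 2P − Q) − ¼ ln(1 − 2Q).
1 − 2P − Q = 0.727764, giving −½ ln(0.727764) = 0.158889.
1 − 2Q = 0.725068, giving −¼ ln(0.725068) = 0.080372.
d = 0.158889 + 0.080372 = 0.239261.

0.2393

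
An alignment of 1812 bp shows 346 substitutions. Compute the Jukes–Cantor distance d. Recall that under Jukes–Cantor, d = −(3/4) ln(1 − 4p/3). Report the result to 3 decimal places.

p = 346/1812 ≈ 0.190949.
d = −(3/4) ln(1 − 4p/3) = −0.75 ln(1 − 0.254599) = −0.75 ln(0.745401)
  = −0.75 × (-0.293833) = 0.220375 substitutions/site.

0.220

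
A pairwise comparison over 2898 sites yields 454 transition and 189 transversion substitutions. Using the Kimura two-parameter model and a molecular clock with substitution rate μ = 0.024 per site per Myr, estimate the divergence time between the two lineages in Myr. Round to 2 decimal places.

P = 454/2898 ≈ 0.15666 and Q = 189/2898 ≈ 0.065217.
Under the Kimura two-parameter model, d = −½ ln(1 − 2P − Q) − ¼ ln(1 − 2Q).
1 − 2P − Q = 0.621463, giving −½ ln(0.621463) = 0.237839.
1 − 2Q = 0.869566, giving −¼ ln(0.869566) = 0.034940.
d = 0.237839 + 0.034940 = 0.272779.
Under a molecular clock d = 2μt, so t = d/(2μ) = 0.272779 / (2 × 0.024) = 5.68 Myr.

5.68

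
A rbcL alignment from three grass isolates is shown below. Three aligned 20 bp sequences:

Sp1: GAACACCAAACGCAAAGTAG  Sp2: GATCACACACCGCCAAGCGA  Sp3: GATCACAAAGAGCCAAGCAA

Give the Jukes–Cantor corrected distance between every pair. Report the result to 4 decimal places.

d(Sp1,Sp2) = 0.5716, d(Sp1,Sp3) = 0.4715, d(Sp2,Sp3) = 0.2326

Sp1–Sp2: 8/20 sites differ → p = 0.4, d = −0.75 ln(1 − 0.533333) = 0.571605 ≈ 0.5716.
Sp1–Sp3: 7/20 sites differ → p = 0.35, d = −0.75 ln(1 − 0.466667) = 0.471457 ≈ 0.4715.
Sp2–Sp3: 4/20 sites differ → p = 0.2, d = −0.75 ln(1 − 0.266667) = 0.232617 ≈ 0.2326.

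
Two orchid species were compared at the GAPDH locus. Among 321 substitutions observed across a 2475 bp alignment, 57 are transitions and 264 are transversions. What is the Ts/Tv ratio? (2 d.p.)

0.22

R = 57/264 = 0.215909… ≈ 0.22 (to 2 d.p.).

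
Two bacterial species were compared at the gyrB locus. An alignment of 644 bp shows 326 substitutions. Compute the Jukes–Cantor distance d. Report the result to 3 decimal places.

p = 326/644 ≈ 0.506211.
d = −(3/4) ln(1 − 4p/3) = −0.75 ln(1 − 0.674948) = −0.75 ln(0.325052)
  = −0.75 × (-1.123770) = 0.842828 substitutions/site.

0.843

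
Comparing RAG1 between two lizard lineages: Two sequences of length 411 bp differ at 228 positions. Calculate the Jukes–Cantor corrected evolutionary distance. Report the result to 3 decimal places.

p = 228/411 ≈ 0.554745.
d = −(3/4) ln(1 − 4p/3) = −0.75 ln(1 − 0.73966) = −0.75 ln(0.26034)
  = −0.75 × (-1.345767) = 1.009325 substitutions/site.

1.009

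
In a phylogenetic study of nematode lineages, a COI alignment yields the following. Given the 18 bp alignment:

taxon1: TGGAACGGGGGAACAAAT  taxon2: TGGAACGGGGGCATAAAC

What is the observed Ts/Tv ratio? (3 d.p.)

2.000

Transitions are A↔G and C↔T; transversions are all other mismatches.
Transitions: 2. Transversions: 1.
R = 2/1 = 2.000.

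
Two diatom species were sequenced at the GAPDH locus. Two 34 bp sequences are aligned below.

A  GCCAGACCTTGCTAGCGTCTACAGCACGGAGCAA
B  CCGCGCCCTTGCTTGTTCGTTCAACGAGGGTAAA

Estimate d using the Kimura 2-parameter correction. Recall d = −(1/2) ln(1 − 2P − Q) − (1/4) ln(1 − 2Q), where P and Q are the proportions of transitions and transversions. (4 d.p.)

0.7411

Of 34 sites, 5 differences are transitions and 11 are transversions, so P = 5/34 ≈ 0.147059 and Q = 11/34 ≈ 0.323529.
Under the Kimura two-parameter model, d = −½ ln(1 − 2P − Q) − ¼ ln(1 − 2Q).
1 − 2P − Q = 0.382353, giving −½ ln(0.382353) = 0.480706.
1 − 2Q = 0.352942, giving −¼ ln(0.352942) = 0.260363.
d = 0.480706 + 0.260363 = 0.741069.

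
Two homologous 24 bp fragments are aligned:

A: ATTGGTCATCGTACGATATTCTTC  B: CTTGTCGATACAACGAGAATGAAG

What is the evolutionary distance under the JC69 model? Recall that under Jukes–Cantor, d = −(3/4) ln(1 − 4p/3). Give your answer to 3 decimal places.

0.961

The sequences differ at 13 of 24 sites, so p = 13/24 ≈ 0.541667.
d = −(3/4) ln(1 − 4p/3) = −0.75 ln(1 − 0.722223) = −0.75 ln(0.277777)
  = −0.75 × (-1.280937) = 0.960703 substitutions/site.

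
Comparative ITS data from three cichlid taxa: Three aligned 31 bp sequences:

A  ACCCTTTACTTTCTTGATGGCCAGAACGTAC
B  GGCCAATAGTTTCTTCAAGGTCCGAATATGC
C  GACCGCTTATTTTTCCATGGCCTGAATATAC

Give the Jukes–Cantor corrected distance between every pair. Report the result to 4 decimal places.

d(A,B) = 0.5445, d(A,C) = 0.5445, d(B,C) = 0.4806

A–B: 12/31 sites differ → p ≈ 0.387097, d = −0.75 ln(1 − 0.516129) = 0.544453 ≈ 0.5445.
A–C: 12/31 sites differ → p ≈ 0.387097, d = −0.75 ln(1 − 0.516129) = 0.544453 ≈ 0.5445.
B–C: 11/31 sites differ → p ≈ 0.354839, d = −0.75 ln(1 − 0.473119) = 0.480585 ≈ 0.4806.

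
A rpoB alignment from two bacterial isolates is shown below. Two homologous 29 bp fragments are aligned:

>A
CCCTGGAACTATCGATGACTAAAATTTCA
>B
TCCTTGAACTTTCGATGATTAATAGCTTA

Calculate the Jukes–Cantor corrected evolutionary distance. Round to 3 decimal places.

0.344

The sequences differ at 8 of 29 sites (1, 5, 11, 19, 23, 25, 26, 28), so p = 8/29 ≈ 0.275862.
d = −(3/4) ln(1 − 4p/3) = −0.75 ln(1 − 0.367816) = −0.75 ln(0.632184)
  = −0.75 × (-0.458575) = 0.343931 substitutions/site.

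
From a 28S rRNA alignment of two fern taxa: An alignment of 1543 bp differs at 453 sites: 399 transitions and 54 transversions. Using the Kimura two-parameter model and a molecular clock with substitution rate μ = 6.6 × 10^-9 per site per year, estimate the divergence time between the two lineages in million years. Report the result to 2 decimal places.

31.80

P = 399/1543 ≈ 0.258587 and Q = 54/1543 ≈ 0.034997.
Under the Kimura two-parameter model, d = −½ ln(1 − 2P − Q) − ¼ ln(1 − 2Q).
1 − 2P − Q = 0.447829, giving −½ ln(0.447829) = 0.401672.
1 − 2Q = 0.930006, giving −¼ ln(0.930006) = 0.018141.
d = 0.401672 + 0.018141 = 0.419813.
Under a molecular clock d = 2μt, so t = d/(2μ) = 0.419813 / (2 × 6.6 × 10^-9) = 31.80 million years.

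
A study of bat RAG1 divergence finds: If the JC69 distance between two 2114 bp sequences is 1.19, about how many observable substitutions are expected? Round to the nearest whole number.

1261

Invert JC69: p = (3/4)(1 − e^(−4d/3)) = 0.75 × (1 − e^(-1.586667)) = 0.75 × (1 − 0.204606) = 0.596546.
Expected differing sites = pL ≈ 0.596546 × 2114 = 1261.098244 ≈ 1261.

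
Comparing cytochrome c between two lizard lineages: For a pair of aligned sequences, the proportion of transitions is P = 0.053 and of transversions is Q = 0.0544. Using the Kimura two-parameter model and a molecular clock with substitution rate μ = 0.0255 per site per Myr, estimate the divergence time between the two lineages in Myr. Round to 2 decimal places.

Under the Kimura two-parameter model, d = −½ ln(1 − 2P − Q) − ¼ ln(1 − 2Q).
1 − 2P − Q = 0.8396, giving −½ ln(0.8396) = 0.087415.
1 − 2Q = 0.8912, giving −¼ ln(0.8912) = 0.028797.
d = 0.087415 + 0.028797 = 0.116212.
Under a molecular clock d = 2μt, so t = d/(2μ) = 0.116212 / (2 × 0.0255) = 2.28 Myr.

2.28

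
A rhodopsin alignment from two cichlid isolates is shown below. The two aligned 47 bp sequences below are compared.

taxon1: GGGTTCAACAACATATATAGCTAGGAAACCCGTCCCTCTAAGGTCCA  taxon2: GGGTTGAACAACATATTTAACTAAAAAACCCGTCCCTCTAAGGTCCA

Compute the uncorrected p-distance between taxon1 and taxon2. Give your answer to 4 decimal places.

The sequences differ at 5 of 47 positions (sites 6, 17, 20, 24, 25).
p = 5/47 = 0.106382… ≈ 0.1064 (to 4 d.p.).

0.1064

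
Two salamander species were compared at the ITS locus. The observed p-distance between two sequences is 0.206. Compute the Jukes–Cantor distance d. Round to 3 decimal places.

d = −(3/4) ln(1 − 4p/3) = −0.75 ln(1 − 0.274667) = −0.75 ln(0.725333)
  = −0.75 × (-0.321124) = 0.240843 substitutions/site.

0.241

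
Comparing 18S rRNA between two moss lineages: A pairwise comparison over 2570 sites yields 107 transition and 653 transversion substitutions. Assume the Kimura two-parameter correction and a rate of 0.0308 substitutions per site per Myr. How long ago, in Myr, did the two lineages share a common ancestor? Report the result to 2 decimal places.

P = 107/2570 ≈ 0.041634 and Q = 653/2570 ≈ 0.254086.
Under the Kimura two-parameter model, d = −½ ln(1 − 2P − Q) − ¼ ln(1 − 2Q).
1 − 2P − Q = 0.662646, giving −½ ln(0.662646) = 0.205757.
1 − 2Q = 0.491828, giving −¼ ln(0.491828) = 0.177407.
d = 0.205757 + 0.177407 = 0.383164.
Under a molecular clock d = 2μt, so t = d/(2μ) = 0.383164 / (2 × 0.0308) = 6.22 Myr.

6.22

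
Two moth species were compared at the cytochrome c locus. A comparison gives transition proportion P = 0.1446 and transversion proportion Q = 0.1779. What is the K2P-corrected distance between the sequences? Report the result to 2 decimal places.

Under the Kimura two-parameter model, d = −½ ln(1 − 2P − Q) − ¼ ln(1 − 2Q).
1 − 2P − Q = 0.5329, giving −½ ln(0.5329) = 0.314711.
1 − 2Q = 0.6442, giving −¼ ln(0.6442) = 0.109937.
d = 0.314711 + 0.109937 = 0.424648.

0.42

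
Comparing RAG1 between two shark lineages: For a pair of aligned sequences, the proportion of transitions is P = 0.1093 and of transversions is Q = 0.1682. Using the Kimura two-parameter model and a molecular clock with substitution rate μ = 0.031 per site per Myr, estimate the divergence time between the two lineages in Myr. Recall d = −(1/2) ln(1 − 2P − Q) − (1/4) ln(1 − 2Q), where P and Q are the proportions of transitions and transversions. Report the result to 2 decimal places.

5.60

Under the Kimura two-parameter model, d = −½ ln(1 − 2P − Q) − ¼ ln(1 − 2Q).
1 − 2P − Q = 0.6132, giving −½ ln(0.6132) = 0.244532.
1 − 2Q = 0.6636, giving −¼ ln(0.6636) = 0.102519.
d = 0.244532 + 0.102519 = 0.347051.
Under a molecular clock d = 2μt, so t = d/(2μ) = 0.347051 / (2 × 0.031) = 5.60 Myr.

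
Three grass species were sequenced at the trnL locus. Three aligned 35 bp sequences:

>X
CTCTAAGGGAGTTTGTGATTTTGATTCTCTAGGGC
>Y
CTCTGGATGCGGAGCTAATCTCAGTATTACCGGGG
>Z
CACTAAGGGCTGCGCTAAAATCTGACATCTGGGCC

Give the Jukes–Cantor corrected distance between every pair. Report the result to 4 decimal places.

d(X,Y) = 1.0763, d(X,Z) = 0.8681, d(Y,Z) = 0.8681

X–Y: 20/35 sites differ → p ≈ 0.571429, d = −0.75 ln(1 − 0.761905) = 1.076314 ≈ 1.0763.
X–Z: 18/35 sites differ → p ≈ 0.514286, d = −0.75 ln(1 − 0.685715) = 0.868091 ≈ 0.8681.
Y–Z: 18/35 sites differ → p ≈ 0.514286, d = −0.75 ln(1 − 0.685715) = 0.868091 ≈ 0.8681.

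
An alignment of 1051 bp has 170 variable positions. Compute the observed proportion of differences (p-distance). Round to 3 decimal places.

0.162

p = 170/1051 = 0.161750… ≈ 0.162 (to 3 d.p.).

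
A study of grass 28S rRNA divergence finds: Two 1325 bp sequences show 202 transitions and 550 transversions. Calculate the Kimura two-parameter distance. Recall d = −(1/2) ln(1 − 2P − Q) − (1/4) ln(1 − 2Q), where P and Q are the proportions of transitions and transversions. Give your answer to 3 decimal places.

P = 202/1325 ≈ 0.152453 and Q = 550/1325 ≈ 0.415094.
Under the Kimura two-parameter model, d = −½ ln(1 − 2P − Q) − ¼ ln(1 − 2Q).
1 − 2P − Q = 0.28, giving −½ ln(0.28) = 0.636483.
1 − 2Q = 0.169812, giving −¼ ln(0.169812) = 0.443266.
d = 0.636483 + 0.443266 = 1.079749.

1.080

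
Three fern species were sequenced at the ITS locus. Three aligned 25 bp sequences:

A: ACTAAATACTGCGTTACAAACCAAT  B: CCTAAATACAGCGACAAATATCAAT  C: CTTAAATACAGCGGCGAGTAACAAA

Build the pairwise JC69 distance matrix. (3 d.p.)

d(A,B) = 0.351, d(A,C) = 0.663, d(B,C) = 0.289

A–B: 7/25 sites differ → p = 0.28, d = −0.75 ln(1 − 0.373333) = 0.350505 ≈ 0.351.
A–C: 11/25 sites differ → p = 0.44, d = −0.75 ln(1 − 0.586667) = 0.662626 ≈ 0.663.
B–C: 6/25 sites differ → p = 0.24, d = −0.75 ln(1 − 0.32) = 0.289247 ≈ 0.289.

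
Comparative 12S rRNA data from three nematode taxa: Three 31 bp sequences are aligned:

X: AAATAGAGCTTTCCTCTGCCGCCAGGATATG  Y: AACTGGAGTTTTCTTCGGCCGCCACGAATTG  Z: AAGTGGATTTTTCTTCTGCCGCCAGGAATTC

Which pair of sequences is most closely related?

X–Y: 8/31 differ, p = 0.258, d = 0.316.
X–Z: 8/31 differ, p = 0.258, d = 0.316.
Y–Z: 5/31 differ, p = 0.161, d = 0.182.
The smallest distance is between Y and Z.

Y and Z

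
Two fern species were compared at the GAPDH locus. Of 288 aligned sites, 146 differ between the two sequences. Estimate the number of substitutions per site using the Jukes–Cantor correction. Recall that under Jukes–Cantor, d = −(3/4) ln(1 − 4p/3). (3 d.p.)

p = 146/288 ≈ 0.506944.
d = −(3/4) ln(1 − 4p/3) = −0.75 ln(1 − 0.675925) = −0.75 ln(0.324075)
  = −0.75 × (-1.126780) = 0.845085 substitutions/site.

0.845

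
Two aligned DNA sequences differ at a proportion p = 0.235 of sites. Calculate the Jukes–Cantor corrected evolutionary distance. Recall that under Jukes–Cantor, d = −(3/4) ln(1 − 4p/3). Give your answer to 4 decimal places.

d = −(3/4) ln(1 − 4p/3) = −0.75 ln(1 − 0.313333) = −0.75 ln(0.686667)
  = −0.75 × (-0.375906) = 0.281930 substitutions/site.

0.2819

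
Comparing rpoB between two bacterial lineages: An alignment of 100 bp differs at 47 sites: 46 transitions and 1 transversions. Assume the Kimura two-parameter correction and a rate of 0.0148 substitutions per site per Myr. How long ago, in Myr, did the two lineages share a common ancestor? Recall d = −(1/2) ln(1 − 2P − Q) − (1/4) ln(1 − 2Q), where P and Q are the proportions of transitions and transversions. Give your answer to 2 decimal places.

45.09

P = 46/100 = 0.46 and Q = 1/100 = 0.01.
Under the Kimura two-parameter model, d = −½ ln(1 − 2P − Q) − ¼ ln(1 − 2Q).
1 − 2P − Q = 0.07, giving −½ ln(0.07) = 1.329630.
1 − 2Q = 0.98, giving −¼ ln(0.98) = 0.005051.
d = 1.329630 + 0.005051 = 1.334681.
Under a molecular clock d = 2μt, so t = d/(2μ) = 1.334681 / (2 × 0.0148) = 45.09 Myr.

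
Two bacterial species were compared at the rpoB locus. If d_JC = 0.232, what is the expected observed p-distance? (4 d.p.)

0.1995

p = (3/4)(1 − e^(−4d/3)) = 0.75 × (1 − e^(-0.309333)) = 0.75 × (1 − 0.733936) = 0.199548.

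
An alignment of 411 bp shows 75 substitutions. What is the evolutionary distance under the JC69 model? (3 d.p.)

0.209

p = 75/411 ≈ 0.182482.
d = −(3/4) ln(1 − 4p/3) = −0.75 ln(1 − 0.243309) = −0.75 ln(0.756691)
  = −0.75 × (-0.278800) = 0.209100 substitutions/site.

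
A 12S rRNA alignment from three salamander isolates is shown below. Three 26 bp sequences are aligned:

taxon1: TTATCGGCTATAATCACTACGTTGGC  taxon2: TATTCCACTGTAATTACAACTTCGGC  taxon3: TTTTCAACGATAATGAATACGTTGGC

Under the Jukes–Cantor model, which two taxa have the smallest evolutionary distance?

taxon1–taxon2: 9/26 differ, p = 0.346, d = 0.464.
taxon1–taxon3: 6/26 differ, p = 0.231, d = 0.276.
taxon2–taxon3: 9/26 differ, p = 0.346, d = 0.464.
The smallest distance is between taxon1 and taxon3.

taxon1 and taxon3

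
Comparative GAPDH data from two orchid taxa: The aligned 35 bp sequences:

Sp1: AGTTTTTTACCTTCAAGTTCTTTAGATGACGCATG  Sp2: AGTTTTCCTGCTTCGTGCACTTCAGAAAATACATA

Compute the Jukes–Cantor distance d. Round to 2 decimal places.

0.57

The sequences differ at 14 of 35 sites, so p = 14/35 = 0.4.
d = −(3/4) ln(1 − 4p/3) = −0.75 ln(1 − 0.533333) = −0.75 ln(0.466667)
  = −0.75 × (-0.762139) = 0.571604 substitutions/site.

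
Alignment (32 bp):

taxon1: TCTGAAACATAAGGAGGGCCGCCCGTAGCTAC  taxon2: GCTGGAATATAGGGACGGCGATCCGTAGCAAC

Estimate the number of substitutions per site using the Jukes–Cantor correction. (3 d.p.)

0.353

The sequences differ at 9 of 32 sites (1, 5, 8, 12, 16, 20, 21, 22, 30), so p = 9/32 = 0.28125.
d = −(3/4) ln(1 − 4p/3) = −0.75 ln(1 − 0.375) = −0.75 ln(0.625)
  = −0.75 × (-0.470004) = 0.352503 substitutions/site.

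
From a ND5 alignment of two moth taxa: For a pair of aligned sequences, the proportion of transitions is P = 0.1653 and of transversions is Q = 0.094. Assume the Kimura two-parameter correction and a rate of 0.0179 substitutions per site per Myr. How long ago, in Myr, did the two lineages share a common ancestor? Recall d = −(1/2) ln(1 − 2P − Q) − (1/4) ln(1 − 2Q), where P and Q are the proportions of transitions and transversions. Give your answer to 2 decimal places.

Under the Kimura two-parameter model, d = −½ ln(1 − 2P − Q) − ¼ ln(1 − 2Q).
1 − 2P − Q = 0.5754, giving −½ ln(0.5754) = 0.276345.
1 − 2Q = 0.812, giving −¼ ln(0.812) = 0.052064.
d = 0.276345 + 0.052064 = 0.328409.
Under a molecular clock d = 2μt, so t = d/(2μ) = 0.328409 / (2 × 0.0179) = 9.17 Myr.

9.17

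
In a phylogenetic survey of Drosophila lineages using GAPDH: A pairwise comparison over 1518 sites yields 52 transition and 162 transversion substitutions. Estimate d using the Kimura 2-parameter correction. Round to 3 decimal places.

0.156

P = 52/1518 ≈ 0.034256 and Q = 162/1518 ≈ 0.106719.
Under the Kimura two-parameter model, d = −½ ln(1 − 2P − Q) − ¼ ln(1 − 2Q).
1 − 2P − Q = 0.824769, giving −½ ln(0.824769) = 0.096326.
1 − 2Q = 0.786562, giving −¼ ln(0.786562) = 0.060021.
d = 0.096326 + 0.060021 = 0.156347.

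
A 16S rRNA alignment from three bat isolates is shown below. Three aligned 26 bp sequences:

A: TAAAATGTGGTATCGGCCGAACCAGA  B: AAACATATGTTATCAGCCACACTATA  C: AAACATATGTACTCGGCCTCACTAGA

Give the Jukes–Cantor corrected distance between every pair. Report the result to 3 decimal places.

A–B: 9/26 sites differ → p ≈ 0.346154, d = −0.75 ln(1 − 0.461539) = 0.464280 ≈ 0.464.
A–C: 9/26 sites differ → p ≈ 0.346154, d = −0.75 ln(1 − 0.461539) = 0.464280 ≈ 0.464.
B–C: 5/26 sites differ → p ≈ 0.192308, d = −0.75 ln(1 − 0.256411) = 0.222200 ≈ 0.222.

d(A,B) = 0.464, d(A,C) = 0.464, d(B,C) = 0.222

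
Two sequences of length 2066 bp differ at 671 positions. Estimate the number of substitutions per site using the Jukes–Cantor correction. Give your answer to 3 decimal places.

0.426

p = 671/2066 ≈ 0.324782.
d = −(3/4) ln(1 − 4p/3) = −0.75 ln(1 − 0.433043) = −0.75 ln(0.566957)
  = −0.75 × (-0.567472) = 0.425604 substitutions/site.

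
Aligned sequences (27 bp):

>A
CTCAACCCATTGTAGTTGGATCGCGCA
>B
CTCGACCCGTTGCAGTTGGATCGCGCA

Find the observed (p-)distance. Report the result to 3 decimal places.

The sequences differ at 3 of 27 positions (sites 4, 9, 13).
p = 3/27 = 0.111111… ≈ 0.111 (to 3 d.p.).

0.111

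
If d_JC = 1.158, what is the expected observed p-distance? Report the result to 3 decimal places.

0.590

p = (3/4)(1 − e^(−4d/3)) = 0.75 × (1 − e^(-1.544)) = 0.75 × (1 − 0.213525) = 0.589856.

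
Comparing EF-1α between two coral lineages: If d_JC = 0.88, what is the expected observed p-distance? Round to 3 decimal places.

p = (3/4)(1 − e^(−4d/3)) = 0.75 × (1 − e^(-1.173333)) = 0.75 × (1 − 0.309334) = 0.518000.

0.518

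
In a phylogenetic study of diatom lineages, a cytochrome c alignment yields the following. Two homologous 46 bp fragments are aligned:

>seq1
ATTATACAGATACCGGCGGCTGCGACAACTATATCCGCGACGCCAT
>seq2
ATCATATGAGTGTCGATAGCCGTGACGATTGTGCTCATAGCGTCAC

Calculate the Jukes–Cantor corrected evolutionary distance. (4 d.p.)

The sequences differ at 24 of 46 sites, so p = 24/46 ≈ 0.521739.
d = −(3/4) ln(1 − 4p/3) = −0.75 ln(1 − 0.695652) = −0.75 ln(0.304348)
  = −0.75 × (-1.189583) = 0.892187 substitutions/site.

0.8922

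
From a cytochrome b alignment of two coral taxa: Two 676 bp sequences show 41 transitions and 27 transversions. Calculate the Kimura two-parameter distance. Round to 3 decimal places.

0.109

P = 41/676 ≈ 0.060651 and Q = 27/676 ≈ 0.039941.
Under the Kimura two-parameter model, d = −½ ln(1 − 2P − Q) − ¼ ln(1 − 2Q).
1 − 2P − Q = 0.838757, giving −½ ln(0.838757) = 0.087917.
1 − 2Q = 0.920118, giving −¼ ln(0.920118) = 0.020813.
d = 0.087917 + 0.020813 = 0.108730.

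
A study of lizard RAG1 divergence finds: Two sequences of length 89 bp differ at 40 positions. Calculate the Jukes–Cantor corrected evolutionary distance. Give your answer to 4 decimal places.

0.6858

p = 40/89 ≈ 0.449438.
d = −(3/4) ln(1 − 4p/3) = −0.75 ln(1 − 0.599251) = −0.75 ln(0.400749)
  = −0.75 × (-0.914420) = 0.685815 substitutions/site.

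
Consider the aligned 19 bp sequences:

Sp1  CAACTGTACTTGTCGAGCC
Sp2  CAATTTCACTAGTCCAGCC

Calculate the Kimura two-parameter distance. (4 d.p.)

0.3246

Of 19 sites, 2 differences are transitions and 3 are transversions, so P = 2/19 ≈ 0.105263 and Q = 3/19 ≈ 0.157895.
Under the Kimura two-parameter model, d = −½ ln(1 − 2P − Q) − ¼ ln(1 − 2Q).
1 − 2P − Q = 0.631579, giving −½ ln(0.631579) = 0.229766.
1 − 2Q = 0.68421, giving −¼ ln(0.68421) = 0.094873.
d = 0.229766 + 0.094873 = 0.324639.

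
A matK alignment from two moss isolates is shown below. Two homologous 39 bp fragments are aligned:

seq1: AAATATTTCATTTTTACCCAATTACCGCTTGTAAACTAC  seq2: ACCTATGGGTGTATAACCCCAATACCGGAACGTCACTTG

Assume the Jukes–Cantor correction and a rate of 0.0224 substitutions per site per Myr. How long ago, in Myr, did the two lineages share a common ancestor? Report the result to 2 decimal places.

The sequences differ at 20 of 39 sites, so p = 20/39 ≈ 0.512821.
d = −(3/4) ln(1 − 4p/3) = −0.75 ln(1 − 0.683761) = −0.75 ln(0.316239)
  = −0.75 × (-1.151257) = 0.863443 substitutions/site.
Under a molecular clock d = 2μt, so t = d/(2μ) = 0.863443 / (2 × 0.0224) = 19.27 Myr.

19.27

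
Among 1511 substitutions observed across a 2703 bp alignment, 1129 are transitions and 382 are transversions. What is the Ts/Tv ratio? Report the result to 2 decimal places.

R = 1129/382 = 2.955497… ≈ 2.96 (to 2 d.p.).

2.96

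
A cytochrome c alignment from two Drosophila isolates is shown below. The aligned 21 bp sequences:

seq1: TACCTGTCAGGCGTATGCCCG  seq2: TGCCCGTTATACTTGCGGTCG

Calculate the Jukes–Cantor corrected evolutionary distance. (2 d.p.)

The sequences differ at 10 of 21 sites (2, 5, 8, 10, 11, 13, 15, 16, 18, 19), so p = 10/21 ≈ 0.47619.
d = −(3/4) ln(1 − 4p/3) = −0.75 ln(1 − 0.63492) = −0.75 ln(0.36508)
  = −0.75 × (-1.007639) = 0.755729 substitutions/site.

0.76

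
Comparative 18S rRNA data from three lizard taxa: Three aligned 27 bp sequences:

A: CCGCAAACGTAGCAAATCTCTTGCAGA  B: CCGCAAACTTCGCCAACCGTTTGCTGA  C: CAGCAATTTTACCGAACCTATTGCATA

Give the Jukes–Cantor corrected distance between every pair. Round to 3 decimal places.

A–B: 7/27 sites differ → p ≈ 0.259259, d = −0.75 ln(1 − 0.345679) = 0.318118 ≈ 0.318.
A–C: 9/27 sites differ → p ≈ 0.333333, d = −0.75 ln(1 − 0.444444) = 0.440839 ≈ 0.441.
B–C: 10/27 sites differ → p ≈ 0.37037, d = −0.75 ln(1 − 0.493827) = 0.510658 ≈ 0.511.

d(A,B) = 0.318, d(A,C) = 0.441, d(B,C) = 0.511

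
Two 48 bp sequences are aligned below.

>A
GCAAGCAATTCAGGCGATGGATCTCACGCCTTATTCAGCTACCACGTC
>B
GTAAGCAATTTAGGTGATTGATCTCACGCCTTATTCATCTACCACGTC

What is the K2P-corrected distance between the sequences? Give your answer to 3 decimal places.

0.113

Of 48 sites, 3 differences are transitions and 2 are transversions, so P = 3/48 = 0.0625 and Q = 2/48 ≈ 0.041667.
Under the Kimura two-parameter model, d = −½ ln(1 − 2P − Q) − ¼ ln(1 − 2Q).
1 − 2P − Q = 0.833333, giving −½ ln(0.833333) = 0.091161.
1 − 2Q = 0.916666, giving −¼ ln(0.916666) = 0.021753.
d = 0.091161 + 0.021753 = 0.112914.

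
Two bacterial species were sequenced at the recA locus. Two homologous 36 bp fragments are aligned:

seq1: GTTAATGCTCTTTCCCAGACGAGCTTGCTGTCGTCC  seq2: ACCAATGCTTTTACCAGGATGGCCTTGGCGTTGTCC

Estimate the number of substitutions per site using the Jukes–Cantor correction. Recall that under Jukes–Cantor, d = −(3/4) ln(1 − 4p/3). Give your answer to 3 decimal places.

0.493

The sequences differ at 13 of 36 sites, so p = 13/36 ≈ 0.361111.
d = −(3/4) ln(1 − 4p/3) = −0.75 ln(1 − 0.481481) = −0.75 ln(0.518519)
  = −0.75 × (-0.656779) = 0.492584 substitutions/site.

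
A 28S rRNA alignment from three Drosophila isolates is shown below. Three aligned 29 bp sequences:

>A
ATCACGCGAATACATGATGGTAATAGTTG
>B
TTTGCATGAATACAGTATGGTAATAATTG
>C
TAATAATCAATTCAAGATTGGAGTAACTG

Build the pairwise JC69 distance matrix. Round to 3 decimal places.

d(A,B) = 0.344, d(A,C) = 0.878, d(B,C) = 0.602

A–B: 8/29 sites differ → p ≈ 0.275862, d = −0.75 ln(1 − 0.367816) = 0.343931 ≈ 0.344.
A–C: 15/29 sites differ → p ≈ 0.517241, d = −0.75 ln(1 − 0.689655) = 0.877553 ≈ 0.878.
B–C: 12/29 sites differ → p ≈ 0.413793, d = −0.75 ln(1 − 0.551724) = 0.601760 ≈ 0.602.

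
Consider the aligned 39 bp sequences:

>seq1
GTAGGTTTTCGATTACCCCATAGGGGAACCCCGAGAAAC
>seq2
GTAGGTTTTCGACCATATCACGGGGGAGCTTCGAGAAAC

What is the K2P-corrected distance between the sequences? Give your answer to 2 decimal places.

0.35

Of 39 sites, 9 differences are transitions and 1 are transversions, so P = 9/39 ≈ 0.230769 and Q = 1/39 ≈ 0.025641.
Under the Kimura two-parameter model, d = −½ ln(1 − 2P − Q) − ¼ ln(1 − 2Q).
1 − 2P − Q = 0.512821, giving −½ ln(0.512821) = 0.333914.
1 − 2Q = 0.948718, giving −¼ ln(0.948718) = 0.013161.
d = 0.333914 + 0.013161 = 0.347075.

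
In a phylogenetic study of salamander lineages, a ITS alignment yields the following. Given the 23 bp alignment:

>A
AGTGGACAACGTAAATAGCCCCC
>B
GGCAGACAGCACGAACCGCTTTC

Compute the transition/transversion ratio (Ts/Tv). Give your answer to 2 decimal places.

Transitions are A↔G and C↔T; transversions are all other mismatches.
Transitions: 11. Transversions: 1.
R = 11/1 = 11.00.

11.00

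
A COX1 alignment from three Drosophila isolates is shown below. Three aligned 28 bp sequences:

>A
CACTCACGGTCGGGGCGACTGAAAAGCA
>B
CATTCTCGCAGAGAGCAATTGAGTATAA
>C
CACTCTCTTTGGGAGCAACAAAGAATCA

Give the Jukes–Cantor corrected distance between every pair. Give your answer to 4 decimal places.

A–B: 13/28 sites differ → p ≈ 0.464286, d = −0.75 ln(1 − 0.619048) = 0.723811 ≈ 0.7238.
A–C: 10/28 sites differ → p ≈ 0.357143, d = −0.75 ln(1 − 0.476191) = 0.484971 ≈ 0.4850.
B–C: 10/28 sites differ → p ≈ 0.357143, d = −0.75 ln(1 − 0.476191) = 0.484971 ≈ 0.4850.

d(A,B) = 0.7238, d(A,C) = 0.4850, d(B,C) = 0.4850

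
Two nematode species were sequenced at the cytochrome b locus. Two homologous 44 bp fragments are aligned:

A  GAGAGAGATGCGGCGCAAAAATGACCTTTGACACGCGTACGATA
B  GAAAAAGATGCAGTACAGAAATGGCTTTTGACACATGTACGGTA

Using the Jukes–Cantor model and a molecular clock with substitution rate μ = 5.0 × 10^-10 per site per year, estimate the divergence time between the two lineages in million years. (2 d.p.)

The sequences differ at 11 of 44 sites, so p = 11/44 = 0.25.
d = −(3/4) ln(1 − 4p/3) = −0.75 ln(1 − 0.333333) = −0.75 ln(0.666667)
  = −0.75 × (-0.405465) = 0.304099 substitutions/site.
Under a molecular clock d = 2μt, so t = d/(2μ) = 0.304099 / (2 × 5.0 × 10^-10) = 304.10 million years.

304.10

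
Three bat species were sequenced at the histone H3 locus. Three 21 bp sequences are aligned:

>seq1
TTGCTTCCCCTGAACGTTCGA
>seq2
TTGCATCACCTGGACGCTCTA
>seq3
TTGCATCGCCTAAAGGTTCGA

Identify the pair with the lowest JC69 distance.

seq1–seq2: 5/21 differ, p = 0.238, d = 0.286.
seq1–seq3: 4/21 differ, p = 0.190, d = 0.220.
seq2–seq3: 6/21 differ, p = 0.286, d = 0.360.
The smallest distance is between seq1 and seq3.

seq1 and seq3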